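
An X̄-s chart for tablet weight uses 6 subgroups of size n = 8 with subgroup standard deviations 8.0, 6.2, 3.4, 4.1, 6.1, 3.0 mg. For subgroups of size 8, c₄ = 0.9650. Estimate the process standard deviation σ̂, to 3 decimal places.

s̄ = (8.0 + 6.2 + 3.4 + 4.1 + 6.1 + 3.0) / 6 = 5.1333
σ̂ = s̄ / c₄ = 5.1333 / 0.9650 = 5.3195

5.320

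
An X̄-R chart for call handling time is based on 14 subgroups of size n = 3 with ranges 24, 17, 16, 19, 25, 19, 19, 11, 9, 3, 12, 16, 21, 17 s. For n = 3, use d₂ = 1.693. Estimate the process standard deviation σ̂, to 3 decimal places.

R̄ = (24 + 17 + 16 + 19 + 25 + 19 + 19 + 11 + 9 + 3 + 12 + 16 + 21 + 17) / 14 = 16.2857
σ̂ = R̄ / d₂ = 16.2857 / 1.693 = 9.6194

9.619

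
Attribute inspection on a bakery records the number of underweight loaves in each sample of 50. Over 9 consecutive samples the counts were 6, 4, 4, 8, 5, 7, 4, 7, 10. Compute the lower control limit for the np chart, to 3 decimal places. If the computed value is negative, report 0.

p̄ = Σdᵢ / (k·n) = 55 / (9 × 50) = 0.12222
LCL = np̄ − 3·√(np̄(1−p̄)) = 6.1111 − 3 × 2.3161 = -0.8371 → 0 (negative, so LCL = 0)

0.000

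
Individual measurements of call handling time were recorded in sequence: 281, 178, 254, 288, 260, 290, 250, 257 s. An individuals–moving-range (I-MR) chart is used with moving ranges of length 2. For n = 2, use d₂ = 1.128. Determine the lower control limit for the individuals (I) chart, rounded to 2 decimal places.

136.43

X̄ = (281 + 178 + 254 + 288 + 260 + 290 + 250 + 257) / 8 = 257.2500
Moving ranges: 103, 76, 34, 28, 30, 40, 7; M̄R̄ = 318.0000 / 7 = 45.4286
LCL = X̄ − 3·M̄R̄/d₂ = 257.2500 − 3 × 45.4286 / 1.128 = 136.4293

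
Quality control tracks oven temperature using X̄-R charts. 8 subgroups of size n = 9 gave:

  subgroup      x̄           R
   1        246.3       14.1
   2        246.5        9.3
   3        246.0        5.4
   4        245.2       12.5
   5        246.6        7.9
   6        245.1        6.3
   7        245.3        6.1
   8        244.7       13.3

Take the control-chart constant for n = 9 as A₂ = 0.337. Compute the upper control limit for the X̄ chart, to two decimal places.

248.87

X̄̄ = (246.3 + 246.5 + 246.0 + 245.2 + 246.6 + 245.1 + 245.3 + 244.7) / 8 = 1965.7000 / 8 = 245.7125
R̄ = (14.1 + 9.3 + 5.4 + 12.5 + 7.9 + 6.3 + 6.1 + 13.3) / 8 = 74.9000 / 8 = 9.3625
UCL = X̄̄ + A₂·R̄ = 245.7125 + 0.337 × 9.3625 = 248.8677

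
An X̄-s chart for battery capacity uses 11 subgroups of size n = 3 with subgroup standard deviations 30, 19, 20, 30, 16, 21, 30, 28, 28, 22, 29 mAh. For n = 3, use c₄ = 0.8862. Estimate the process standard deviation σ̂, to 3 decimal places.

s̄ = (30 + 19 + 20 + 30 + 16 + 21 + 30 + 28 + 28 + 22 + 29) / 11 = 24.8182
σ̂ = s̄ / c₄ = 24.8182 / 0.8862 = 28.0052

28.005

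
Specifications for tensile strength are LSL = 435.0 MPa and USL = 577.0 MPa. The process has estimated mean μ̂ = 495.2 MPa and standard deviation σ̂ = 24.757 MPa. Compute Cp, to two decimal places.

0.96

Cp = (USL − LSL) / (6σ̂) = (577.0 − 435.0) / (6 × 24.757) = 142.0000 / 148.5420 = 0.9560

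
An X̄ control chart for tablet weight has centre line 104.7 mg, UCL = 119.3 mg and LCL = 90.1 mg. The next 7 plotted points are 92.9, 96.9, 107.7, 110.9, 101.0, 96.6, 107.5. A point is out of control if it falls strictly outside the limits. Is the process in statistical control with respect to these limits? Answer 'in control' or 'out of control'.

All 7 points lie within [90.1, 119.3].

in control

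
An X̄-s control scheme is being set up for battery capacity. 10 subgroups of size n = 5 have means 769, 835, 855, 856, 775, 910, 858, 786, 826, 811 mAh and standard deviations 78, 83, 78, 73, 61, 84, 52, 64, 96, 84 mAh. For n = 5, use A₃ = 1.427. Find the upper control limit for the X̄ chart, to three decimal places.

935.553

X̄̄ = (769 + 835 + 855 + 856 + 775 + 910 + 858 + 786 + 826 + 811) / 10 = 828.1000
s̄ = (78 + 83 + 78 + 73 + 61 + 84 + 52 + 64 + 96 + 84) / 10 = 75.3000
UCL = X̄̄ + A₃·s̄ = 828.1000 + 1.427 × 75.3000 = 935.5531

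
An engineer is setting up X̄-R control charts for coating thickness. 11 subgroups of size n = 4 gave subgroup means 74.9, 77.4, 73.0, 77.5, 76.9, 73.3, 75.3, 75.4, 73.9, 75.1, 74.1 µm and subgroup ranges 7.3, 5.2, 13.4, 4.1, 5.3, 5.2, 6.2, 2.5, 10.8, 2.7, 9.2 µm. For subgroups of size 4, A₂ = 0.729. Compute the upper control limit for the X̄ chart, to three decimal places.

X̄̄ = (74.9 + 77.4 + 73.0 + 77.5 + 76.9 + 73.3 + 75.3 + 75.4 + 73.9 + 75.1 + 74.1) / 11 = 826.8000 / 11 = 75.1636
R̄ = (7.3 + 5.2 + 13.4 + 4.1 + 5.3 + 5.2 + 6.2 + 2.5 + 10.8 + 2.7 + 9.2) / 11 = 71.9000 / 11 = 6.5364
UCL = X̄̄ + A₂·R̄ = 75.1636 + 0.729 × 6.5364 = 79.9286

79.929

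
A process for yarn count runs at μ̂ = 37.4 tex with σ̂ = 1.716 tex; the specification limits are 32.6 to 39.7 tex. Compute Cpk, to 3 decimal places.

0.447

Cpu = (USL − μ̂) / (3σ̂) = (39.7 − 37.4) / (3 × 1.716) = 0.4468; Cpl = (μ̂ − LSL) / (3σ̂) = (37.4 − 32.6) / (3 × 1.716) = 0.9324; Cpk = min(Cpu, Cpl) = 0.4468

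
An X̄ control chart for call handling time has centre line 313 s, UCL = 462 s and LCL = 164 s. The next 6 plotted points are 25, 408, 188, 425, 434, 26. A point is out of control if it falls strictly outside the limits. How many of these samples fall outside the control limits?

Compare each point to [164, 462]: sample 1 = 25 < LCL; sample 6 = 26 < LCL.

2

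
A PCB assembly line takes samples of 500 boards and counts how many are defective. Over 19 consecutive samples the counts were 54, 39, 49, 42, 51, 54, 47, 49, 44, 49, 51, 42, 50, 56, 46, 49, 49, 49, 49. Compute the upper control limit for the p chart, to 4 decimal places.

0.1364

p̄ = Σdᵢ / (k·n) = 919 / (19 × 500) = 0.09674
UCL = p̄ + 3·√(p̄(1−p̄)/n) = 0.09674 + 3 × √(0.09674×0.90326/500) = 0.09674 + 3 × 0.01322 = 0.13640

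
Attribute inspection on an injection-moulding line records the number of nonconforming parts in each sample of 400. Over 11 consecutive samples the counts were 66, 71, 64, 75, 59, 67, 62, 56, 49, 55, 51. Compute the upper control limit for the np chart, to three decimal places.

82.987

p̄ = Σdᵢ / (k·n) = 675 / (11 × 400) = 0.15341
UCL = np̄ + 3·√(np̄(1−p̄)) = 61.3636 + 3 × √(61.3636×0.84659) = 61.3636 + 3 × 7.2076 = 82.9865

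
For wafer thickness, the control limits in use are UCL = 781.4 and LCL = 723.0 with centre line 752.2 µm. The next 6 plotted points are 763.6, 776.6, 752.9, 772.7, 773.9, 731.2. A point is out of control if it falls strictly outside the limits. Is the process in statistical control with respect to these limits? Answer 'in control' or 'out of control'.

in control

All 6 points lie within [723.0, 781.4].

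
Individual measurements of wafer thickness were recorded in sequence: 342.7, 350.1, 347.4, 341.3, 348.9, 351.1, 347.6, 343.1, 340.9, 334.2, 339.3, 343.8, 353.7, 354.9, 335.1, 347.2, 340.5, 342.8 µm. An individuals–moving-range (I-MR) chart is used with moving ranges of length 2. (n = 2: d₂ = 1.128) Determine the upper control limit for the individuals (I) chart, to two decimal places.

361.05

X̄ = (342.7 + 350.1 + 347.4 + 341.3 + 348.9 + 351.1 + 347.6 + 343.1 + 340.9 + 334.2 + 339.3 + 343.8 + 353.7 + 354.9 + 335.1 + 347.2 + 340.5 + 342.8) / 18 = 344.7000
Moving ranges: 7.4, 2.7, 6.1, 7.6, 2.2, 3.5, 4.5, 2.2, 6.7, 5.1, 4.5, 9.9, 1.2, 19.8, 12.1, 6.7, 2.3; M̄R̄ = 104.5000 / 17 = 6.1471
UCL = X̄ + 3·M̄R̄/d₂ = 344.7000 + 3 × 6.1471 / 1.128 = 361.0486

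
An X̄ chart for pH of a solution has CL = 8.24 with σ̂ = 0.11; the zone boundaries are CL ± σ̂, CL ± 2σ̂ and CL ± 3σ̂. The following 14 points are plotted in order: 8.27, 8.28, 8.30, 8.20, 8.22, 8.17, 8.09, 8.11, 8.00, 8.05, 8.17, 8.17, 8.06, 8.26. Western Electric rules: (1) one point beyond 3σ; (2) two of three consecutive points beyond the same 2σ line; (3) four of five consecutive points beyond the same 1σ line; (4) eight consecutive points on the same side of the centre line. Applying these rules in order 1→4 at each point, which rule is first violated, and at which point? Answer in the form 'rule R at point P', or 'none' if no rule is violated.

rule 3 at point 10

Zone of each point (C = within 1σ̂, B = 1σ̂–2σ̂, A = 2σ̂–3σ̂, * = beyond 3σ̂; sign = side of CL): 1:+C, 2:+C, 3:+C, 4:-C, 5:-C, 6:-C, 7:-B, 8:-B, 9:-A, 10:-B, 11:-C, 12:-C, 13:-B, 14:+C
Rule 3 (four of five consecutive points beyond the same 1σ limit) is satisfied at point 10.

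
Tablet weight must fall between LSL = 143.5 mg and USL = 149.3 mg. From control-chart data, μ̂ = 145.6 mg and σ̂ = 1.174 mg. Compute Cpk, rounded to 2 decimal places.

Cpu = (USL − μ̂) / (3σ̂) = (149.3 − 145.6) / (3 × 1.174) = 1.0505; Cpl = (μ̂ − LSL) / (3σ̂) = (145.6 − 143.5) / (3 × 1.174) = 0.5963; Cpk = min(Cpu, Cpl) = 0.5963

0.60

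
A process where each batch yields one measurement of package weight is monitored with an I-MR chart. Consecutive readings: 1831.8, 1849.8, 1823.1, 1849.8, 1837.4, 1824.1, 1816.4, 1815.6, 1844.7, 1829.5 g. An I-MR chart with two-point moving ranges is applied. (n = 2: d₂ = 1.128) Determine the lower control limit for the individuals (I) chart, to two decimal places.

1787.92

X̄ = (1831.8 + 1849.8 + 1823.1 + 1849.8 + 1837.4 + 1824.1 + 1816.4 + 1815.6 + 1844.7 + 1829.5) / 10 = 1832.2200
Moving ranges: 18.0, 26.7, 26.7, 12.4, 13.3, 7.7, 0.8, 29.1, 15.2; M̄R̄ = 149.9000 / 9 = 16.6556
LCL = X̄ − 3·M̄R̄/d₂ = 1832.2200 − 3 × 16.6556 / 1.128 = 1787.9233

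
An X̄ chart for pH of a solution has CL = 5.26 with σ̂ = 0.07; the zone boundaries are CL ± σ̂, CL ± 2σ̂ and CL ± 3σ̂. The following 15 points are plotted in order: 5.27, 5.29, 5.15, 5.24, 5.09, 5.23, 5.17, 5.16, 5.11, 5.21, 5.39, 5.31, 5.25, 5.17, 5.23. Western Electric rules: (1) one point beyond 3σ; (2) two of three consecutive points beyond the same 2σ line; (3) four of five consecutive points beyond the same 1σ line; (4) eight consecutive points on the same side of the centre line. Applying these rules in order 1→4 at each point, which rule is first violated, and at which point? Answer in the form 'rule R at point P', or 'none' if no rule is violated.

Zone of each point (C = within 1σ̂, B = 1σ̂–2σ̂, A = 2σ̂–3σ̂, * = beyond 3σ̂; sign = side of CL): 1:+C, 2:+C, 3:-B, 4:-C, 5:-A, 6:-C, 7:-B, 8:-B, 9:-A, 10:-C, 11:+B, 12:+C, 13:-C, 14:-B, 15:-C
Rule 3 (four of five consecutive points beyond the same 1σ limit) is satisfied at point 9.

rule 3 at point 9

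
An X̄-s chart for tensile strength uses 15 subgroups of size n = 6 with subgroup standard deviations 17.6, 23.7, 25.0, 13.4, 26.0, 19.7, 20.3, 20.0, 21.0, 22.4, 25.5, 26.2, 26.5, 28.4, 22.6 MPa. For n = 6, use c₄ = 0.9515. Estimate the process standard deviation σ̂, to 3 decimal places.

23.703

s̄ = (17.6 + 23.7 + 25.0 + 13.4 + 26.0 + 19.7 + 20.3 + 20.0 + 21.0 + 22.4 + 25.5 + 26.2 + 26.5 + 28.4 + 22.6) / 15 = 22.5533
σ̂ = s̄ / c₄ = 22.5533 / 0.9515 = 23.7029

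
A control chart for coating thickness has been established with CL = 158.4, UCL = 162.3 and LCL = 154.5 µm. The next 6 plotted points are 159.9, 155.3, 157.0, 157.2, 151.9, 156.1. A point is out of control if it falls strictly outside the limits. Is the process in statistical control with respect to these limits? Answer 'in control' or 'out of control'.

out of control

Compare each point to [154.5, 162.3]: sample 5 = 151.9 < LCL.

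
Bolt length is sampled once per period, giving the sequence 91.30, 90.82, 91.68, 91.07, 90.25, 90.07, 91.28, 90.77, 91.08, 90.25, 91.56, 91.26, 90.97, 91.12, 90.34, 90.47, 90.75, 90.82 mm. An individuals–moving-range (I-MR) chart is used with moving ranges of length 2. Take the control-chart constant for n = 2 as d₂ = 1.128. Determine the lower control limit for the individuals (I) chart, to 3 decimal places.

X̄ = (91.30 + 90.82 + 91.68 + 91.07 + 90.25 + 90.07 + 91.28 + 90.77 + 91.08 + 90.25 + 91.56 + 91.26 + 90.97 + 91.12 + 90.34 + 90.47 + 90.75 + 90.82) / 18 = 90.8811
Moving ranges: 0.48, 0.86, 0.61, 0.82, 0.18, 1.21, 0.51, 0.31, 0.83, 1.31, 0.30, 0.29, 0.15, 0.78, 0.13, 0.28, 0.07; M̄R̄ = 9.1200 / 17 = 0.5365
LCL = X̄ − 3·M̄R̄/d₂ = 90.8811 − 3 × 0.5365 / 1.128 = 89.4543

89.454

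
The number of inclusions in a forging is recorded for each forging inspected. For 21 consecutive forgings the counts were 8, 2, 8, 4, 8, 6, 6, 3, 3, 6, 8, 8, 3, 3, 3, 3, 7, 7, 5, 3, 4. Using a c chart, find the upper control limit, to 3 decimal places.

c̄ = (8 + 2 + 8 + 4 + 8 + 6 + 6 + 3 + 3 + 6 + 8 + 8 + 3 + 3 + 3 + 3 + 7 + 7 + 5 + 3 + 4) / 21 = 108 / 21 = 5.1429
UCL = c̄ + 3√c̄ = 5.1429 + 3 × √5.1429 = 5.1429 + 3 × 2.2678 = 11.9462

11.946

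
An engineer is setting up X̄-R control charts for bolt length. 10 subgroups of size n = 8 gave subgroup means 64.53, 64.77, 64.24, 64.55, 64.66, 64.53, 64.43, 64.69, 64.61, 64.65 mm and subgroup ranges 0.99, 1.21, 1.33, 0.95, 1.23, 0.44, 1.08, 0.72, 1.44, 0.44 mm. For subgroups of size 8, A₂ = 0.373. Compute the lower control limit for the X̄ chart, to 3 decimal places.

64.199

X̄̄ = (64.53 + 64.77 + 64.24 + 64.55 + 64.66 + 64.53 + 64.43 + 64.69 + 64.61 + 64.65) / 10 = 645.6600 / 10 = 64.5660
R̄ = (0.99 + 1.21 + 1.33 + 0.95 + 1.23 + 0.44 + 1.08 + 0.72 + 1.44 + 0.44) / 10 = 9.8300 / 10 = 0.9830
LCL = X̄̄ − A₂·R̄ = 64.5660 − 0.373 × 0.9830 = 64.1993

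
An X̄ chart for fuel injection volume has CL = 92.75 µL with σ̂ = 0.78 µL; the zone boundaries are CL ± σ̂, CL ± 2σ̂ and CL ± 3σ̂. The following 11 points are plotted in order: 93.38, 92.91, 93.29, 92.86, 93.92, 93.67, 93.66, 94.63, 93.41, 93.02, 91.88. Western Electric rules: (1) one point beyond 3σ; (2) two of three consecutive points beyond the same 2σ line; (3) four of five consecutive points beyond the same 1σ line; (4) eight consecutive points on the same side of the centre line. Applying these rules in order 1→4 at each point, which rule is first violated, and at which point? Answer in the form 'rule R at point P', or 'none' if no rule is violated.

Zone of each point (C = within 1σ̂, B = 1σ̂–2σ̂, A = 2σ̂–3σ̂, * = beyond 3σ̂; sign = side of CL): 1:+C, 2:+C, 3:+C, 4:+C, 5:+B, 6:+B, 7:+B, 8:+A, 9:+C, 10:+C, 11:-B
Rule 3 (four of five consecutive points beyond the same 1σ limit) is satisfied at point 8.

rule 3 at point 8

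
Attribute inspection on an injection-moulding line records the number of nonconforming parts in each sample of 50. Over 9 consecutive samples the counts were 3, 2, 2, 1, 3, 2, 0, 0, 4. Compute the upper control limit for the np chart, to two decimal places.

p̄ = Σdᵢ / (k·n) = 17 / (9 × 50) = 0.03778
UCL = np̄ + 3·√(np̄(1−p̄)) = 1.8889 + 3 × √(1.8889×0.96222) = 1.8889 + 3 × 1.3482 = 5.9334

5.93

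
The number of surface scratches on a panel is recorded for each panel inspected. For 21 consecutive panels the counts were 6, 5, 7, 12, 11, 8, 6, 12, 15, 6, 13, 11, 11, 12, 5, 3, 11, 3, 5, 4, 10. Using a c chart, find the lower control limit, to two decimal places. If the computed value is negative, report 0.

0.00

c̄ = (6 + 5 + 7 + 12 + 11 + 8 + 6 + 12 + 15 + 6 + 13 + 11 + 11 + 12 + 5 + 3 + 11 + 3 + 5 + 4 + 10) / 21 = 176 / 21 = 8.3810
LCL = c̄ − 3√c̄ = 8.3810 − 3 × 2.8950 = -0.3040 → 0 (cannot be negative)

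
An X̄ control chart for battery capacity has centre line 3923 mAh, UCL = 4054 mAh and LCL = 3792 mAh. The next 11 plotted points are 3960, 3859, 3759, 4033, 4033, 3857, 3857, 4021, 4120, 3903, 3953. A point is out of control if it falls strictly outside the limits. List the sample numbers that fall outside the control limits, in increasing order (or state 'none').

3, 9

Compare each point to [3792, 4054]: sample 3 = 3759 < LCL; sample 9 = 4120 > UCL.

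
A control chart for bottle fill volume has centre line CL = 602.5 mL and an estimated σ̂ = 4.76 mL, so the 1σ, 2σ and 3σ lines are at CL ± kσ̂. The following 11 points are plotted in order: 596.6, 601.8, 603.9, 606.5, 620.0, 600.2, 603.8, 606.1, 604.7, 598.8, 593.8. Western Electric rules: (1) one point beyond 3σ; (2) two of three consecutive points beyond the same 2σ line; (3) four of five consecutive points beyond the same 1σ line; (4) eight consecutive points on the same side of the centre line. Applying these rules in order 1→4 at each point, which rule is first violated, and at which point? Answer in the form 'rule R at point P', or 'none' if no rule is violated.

rule 1 at point 5

Zone of each point (C = within 1σ̂, B = 1σ̂–2σ̂, A = 2σ̂–3σ̂, * = beyond 3σ̂; sign = side of CL): 1:-B, 2:-C, 3:+C, 4:+C, 5:+*, 6:-C, 7:+C, 8:+C, 9:+C, 10:-C, 11:-B
Rule 1 (one point beyond the 3σ limits) is satisfied at point 5.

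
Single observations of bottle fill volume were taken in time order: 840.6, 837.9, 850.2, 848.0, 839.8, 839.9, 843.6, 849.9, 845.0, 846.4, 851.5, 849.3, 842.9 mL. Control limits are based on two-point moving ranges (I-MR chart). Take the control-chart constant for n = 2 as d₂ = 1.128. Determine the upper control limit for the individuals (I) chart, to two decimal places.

X̄ = (840.6 + 837.9 + 850.2 + 848.0 + 839.8 + 839.9 + 843.6 + 849.9 + 845.0 + 846.4 + 851.5 + 849.3 + 842.9) / 13 = 845.0000
Moving ranges: 2.7, 12.3, 2.2, 8.2, 0.1, 3.7, 6.3, 4.9, 1.4, 5.1, 2.2, 6.4; M̄R̄ = 55.5000 / 12 = 4.6250
UCL = X̄ + 3·M̄R̄/d₂ = 845.0000 + 3 × 4.6250 / 1.128 = 857.3005

857.30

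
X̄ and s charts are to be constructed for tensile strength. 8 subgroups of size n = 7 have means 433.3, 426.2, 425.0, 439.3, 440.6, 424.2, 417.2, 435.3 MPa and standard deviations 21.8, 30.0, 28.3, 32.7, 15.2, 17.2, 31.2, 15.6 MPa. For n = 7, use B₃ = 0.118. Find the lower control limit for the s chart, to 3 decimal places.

s̄ = (21.8 + 30.0 + 28.3 + 32.7 + 15.2 + 17.2 + 31.2 + 15.6) / 8 = 24.0000
LCL_s = B₃·s̄ = 0.118 × 24.0000 = 2.8320

2.832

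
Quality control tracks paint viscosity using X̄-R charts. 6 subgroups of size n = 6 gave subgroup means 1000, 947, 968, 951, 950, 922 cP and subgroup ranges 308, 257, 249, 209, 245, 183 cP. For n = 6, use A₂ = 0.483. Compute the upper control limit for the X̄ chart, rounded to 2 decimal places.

1073.14

X̄̄ = (1000 + 947 + 968 + 951 + 950 + 922) / 6 = 5738.0000 / 6 = 956.3333
R̄ = (308 + 257 + 249 + 209 + 245 + 183) / 6 = 1451.0000 / 6 = 241.8333
UCL = X̄̄ + A₂·R̄ = 956.3333 + 0.483 × 241.8333 = 1073.1388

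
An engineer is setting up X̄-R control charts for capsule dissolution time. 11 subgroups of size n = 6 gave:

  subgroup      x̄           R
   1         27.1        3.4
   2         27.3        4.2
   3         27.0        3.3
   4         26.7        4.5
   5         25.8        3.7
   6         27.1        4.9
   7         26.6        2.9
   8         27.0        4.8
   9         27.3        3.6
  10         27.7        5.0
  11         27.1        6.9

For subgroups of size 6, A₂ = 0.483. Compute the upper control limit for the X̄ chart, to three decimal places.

29.045

X̄̄ = (27.1 + 27.3 + 27.0 + 26.7 + 25.8 + 27.1 + 26.6 + 27.0 + 27.3 + 27.7 + 27.1) / 11 = 296.7000 / 11 = 26.9727
R̄ = (3.4 + 4.2 + 3.3 + 4.5 + 3.7 + 4.9 + 2.9 + 4.8 + 3.6 + 5.0 + 6.9) / 11 = 47.2000 / 11 = 4.2909
UCL = X̄̄ + A₂·R̄ = 26.9727 + 0.483 × 4.2909 = 29.0452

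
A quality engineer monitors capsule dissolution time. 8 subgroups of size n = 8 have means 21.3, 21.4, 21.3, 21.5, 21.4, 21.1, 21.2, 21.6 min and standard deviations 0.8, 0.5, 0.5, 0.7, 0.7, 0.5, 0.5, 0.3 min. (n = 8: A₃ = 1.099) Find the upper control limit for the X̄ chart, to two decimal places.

21.97

X̄̄ = (21.3 + 21.4 + 21.3 + 21.5 + 21.4 + 21.1 + 21.2 + 21.6) / 8 = 21.3500
s̄ = (0.8 + 0.5 + 0.5 + 0.7 + 0.7 + 0.5 + 0.5 + 0.3) / 8 = 0.5625
UCL = X̄̄ + A₃·s̄ = 21.3500 + 1.099 × 0.5625 = 21.9682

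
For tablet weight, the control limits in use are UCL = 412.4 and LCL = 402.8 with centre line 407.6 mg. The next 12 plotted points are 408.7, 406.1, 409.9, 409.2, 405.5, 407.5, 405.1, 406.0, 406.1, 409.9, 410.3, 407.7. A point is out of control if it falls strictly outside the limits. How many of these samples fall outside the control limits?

All 12 points lie within [402.8, 412.4].

0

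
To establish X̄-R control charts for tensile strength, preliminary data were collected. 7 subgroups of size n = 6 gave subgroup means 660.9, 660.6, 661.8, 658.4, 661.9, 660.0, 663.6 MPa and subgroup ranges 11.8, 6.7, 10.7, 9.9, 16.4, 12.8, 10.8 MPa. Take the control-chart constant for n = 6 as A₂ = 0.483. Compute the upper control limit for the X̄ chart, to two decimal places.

X̄̄ = (660.9 + 660.6 + 661.8 + 658.4 + 661.9 + 660.0 + 663.6) / 7 = 4627.2000 / 7 = 661.0286
R̄ = (11.8 + 6.7 + 10.7 + 9.9 + 16.4 + 12.8 + 10.8) / 7 = 79.1000 / 7 = 11.3000
UCL = X̄̄ + A₂·R̄ = 661.0286 + 0.483 × 11.3000 = 666.4865

666.49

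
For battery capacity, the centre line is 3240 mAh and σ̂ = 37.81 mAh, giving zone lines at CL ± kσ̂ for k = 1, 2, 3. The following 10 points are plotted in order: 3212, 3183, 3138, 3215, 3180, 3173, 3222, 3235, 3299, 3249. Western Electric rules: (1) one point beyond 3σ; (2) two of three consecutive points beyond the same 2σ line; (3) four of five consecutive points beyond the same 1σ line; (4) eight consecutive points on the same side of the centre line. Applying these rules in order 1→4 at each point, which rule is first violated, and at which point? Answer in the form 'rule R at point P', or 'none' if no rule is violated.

rule 3 at point 6

Zone of each point (C = within 1σ̂, B = 1σ̂–2σ̂, A = 2σ̂–3σ̂, * = beyond 3σ̂; sign = side of CL): 1:-C, 2:-B, 3:-A, 4:-C, 5:-B, 6:-B, 7:-C, 8:-C, 9:+B, 10:+C
Rule 3 (four of five consecutive points beyond the same 1σ limit) is satisfied at point 6.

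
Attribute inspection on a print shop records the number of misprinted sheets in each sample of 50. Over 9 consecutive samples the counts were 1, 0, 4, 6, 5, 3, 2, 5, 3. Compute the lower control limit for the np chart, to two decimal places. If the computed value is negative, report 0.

0.00

p̄ = Σdᵢ / (k·n) = 29 / (9 × 50) = 0.06444
LCL = np̄ − 3·√(np̄(1−p̄)) = 3.2222 − 3 × 1.7363 = -1.9865 → 0 (negative, so LCL = 0)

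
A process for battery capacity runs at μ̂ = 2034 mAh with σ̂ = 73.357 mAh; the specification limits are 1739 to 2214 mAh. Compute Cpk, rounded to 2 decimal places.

0.82

Cpu = (USL − μ̂) / (3σ̂) = (2214 − 2034) / (3 × 73.357) = 0.8179; Cpl = (μ̂ − LSL) / (3σ̂) = (2034 − 1739) / (3 × 73.357) = 1.3405; Cpk = min(Cpu, Cpl) = 0.8179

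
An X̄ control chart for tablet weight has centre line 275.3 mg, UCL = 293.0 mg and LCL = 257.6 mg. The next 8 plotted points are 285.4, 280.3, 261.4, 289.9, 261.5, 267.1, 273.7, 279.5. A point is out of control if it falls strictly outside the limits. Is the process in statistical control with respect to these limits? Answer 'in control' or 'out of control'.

All 8 points lie within [257.6, 293.0].

in control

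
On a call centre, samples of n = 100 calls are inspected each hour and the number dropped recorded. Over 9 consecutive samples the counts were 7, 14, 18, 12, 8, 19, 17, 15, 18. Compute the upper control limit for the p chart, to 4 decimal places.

0.2470

p̄ = Σdᵢ / (k·n) = 128 / (9 × 100) = 0.14222
UCL = p̄ + 3·√(p̄(1−p̄)/n) = 0.14222 + 3 × √(0.14222×0.85778/100) = 0.14222 + 3 × 0.03493 = 0.24701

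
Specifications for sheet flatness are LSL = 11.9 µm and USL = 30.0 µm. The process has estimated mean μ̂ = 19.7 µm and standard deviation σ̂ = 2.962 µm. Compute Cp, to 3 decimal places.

Cp = (USL − LSL) / (6σ̂) = (30.0 − 11.9) / (6 × 2.962) = 18.1000 / 17.7720 = 1.0185

1.018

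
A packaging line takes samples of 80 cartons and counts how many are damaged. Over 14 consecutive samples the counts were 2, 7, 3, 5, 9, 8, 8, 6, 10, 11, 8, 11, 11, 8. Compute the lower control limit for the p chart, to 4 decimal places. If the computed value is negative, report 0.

0.0000

p̄ = Σdᵢ / (k·n) = 107 / (14 × 80) = 0.09554
LCL = p̄ − 3·√(p̄(1−p̄)/n) = 0.09554 − 3 × 0.03286 = -0.00306 → 0 (negative, so LCL = 0)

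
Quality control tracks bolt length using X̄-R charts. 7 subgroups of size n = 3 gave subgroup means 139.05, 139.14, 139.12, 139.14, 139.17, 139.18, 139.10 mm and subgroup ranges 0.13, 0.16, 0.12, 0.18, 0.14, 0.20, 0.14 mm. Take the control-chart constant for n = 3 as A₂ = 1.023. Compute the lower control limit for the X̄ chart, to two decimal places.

138.97

X̄̄ = (139.05 + 139.14 + 139.12 + 139.14 + 139.17 + 139.18 + 139.10) / 7 = 973.9000 / 7 = 139.1286
R̄ = (0.13 + 0.16 + 0.12 + 0.18 + 0.14 + 0.20 + 0.14) / 7 = 1.0700 / 7 = 0.1529
LCL = X̄̄ − A₂·R̄ = 139.1286 − 1.023 × 0.1529 = 138.9722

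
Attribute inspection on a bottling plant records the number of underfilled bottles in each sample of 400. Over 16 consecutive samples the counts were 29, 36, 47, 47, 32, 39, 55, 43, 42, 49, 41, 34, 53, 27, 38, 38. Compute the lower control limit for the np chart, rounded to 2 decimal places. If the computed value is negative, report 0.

22.50

p̄ = Σdᵢ / (k·n) = 650 / (16 × 400) = 0.10156
LCL = np̄ − 3·√(np̄(1−p̄)) = 40.6250 − 3 × 6.0414 = 22.5007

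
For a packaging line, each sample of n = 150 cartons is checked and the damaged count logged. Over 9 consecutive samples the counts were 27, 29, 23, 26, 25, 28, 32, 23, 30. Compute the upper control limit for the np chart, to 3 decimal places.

p̄ = Σdᵢ / (k·n) = 243 / (9 × 150) = 0.18000
UCL = np̄ + 3·√(np̄(1−p̄)) = 27.0000 + 3 × √(27.0000×0.82000) = 27.0000 + 3 × 4.7053 = 41.1159

41.116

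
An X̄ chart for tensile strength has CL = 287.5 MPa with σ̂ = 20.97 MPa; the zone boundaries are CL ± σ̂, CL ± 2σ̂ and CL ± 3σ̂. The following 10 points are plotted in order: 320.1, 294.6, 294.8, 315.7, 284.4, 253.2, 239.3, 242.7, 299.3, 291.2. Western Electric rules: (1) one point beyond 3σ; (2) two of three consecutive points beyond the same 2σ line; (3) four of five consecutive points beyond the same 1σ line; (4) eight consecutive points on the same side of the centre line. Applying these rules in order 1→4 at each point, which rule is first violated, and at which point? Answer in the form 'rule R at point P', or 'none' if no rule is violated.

Zone of each point (C = within 1σ̂, B = 1σ̂–2σ̂, A = 2σ̂–3σ̂, * = beyond 3σ̂; sign = side of CL): 1:+B, 2:+C, 3:+C, 4:+B, 5:-C, 6:-B, 7:-A, 8:-A, 9:+C, 10:+C
Rule 2 (two of three consecutive points beyond the same 2σ limit) is satisfied at point 8.

rule 2 at point 8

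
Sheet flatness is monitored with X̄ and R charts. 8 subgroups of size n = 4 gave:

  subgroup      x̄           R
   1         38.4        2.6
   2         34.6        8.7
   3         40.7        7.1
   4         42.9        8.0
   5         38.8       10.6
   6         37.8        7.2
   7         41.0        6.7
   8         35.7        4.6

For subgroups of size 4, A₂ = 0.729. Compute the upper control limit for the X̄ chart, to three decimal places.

43.795

X̄̄ = (38.4 + 34.6 + 40.7 + 42.9 + 38.8 + 37.8 + 41.0 + 35.7) / 8 = 309.9000 / 8 = 38.7375
R̄ = (2.6 + 8.7 + 7.1 + 8.0 + 10.6 + 7.2 + 6.7 + 4.6) / 8 = 55.5000 / 8 = 6.9375
UCL = X̄̄ + A₂·R̄ = 38.7375 + 0.729 × 6.9375 = 43.7949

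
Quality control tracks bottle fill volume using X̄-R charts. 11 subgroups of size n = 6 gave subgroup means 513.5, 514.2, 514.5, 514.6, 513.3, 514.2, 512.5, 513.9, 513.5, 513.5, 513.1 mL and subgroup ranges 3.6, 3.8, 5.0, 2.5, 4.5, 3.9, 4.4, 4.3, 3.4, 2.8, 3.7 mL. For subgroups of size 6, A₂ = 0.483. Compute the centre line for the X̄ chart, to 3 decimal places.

513.709

X̄̄ = (513.5 + 514.2 + 514.5 + 514.6 + 513.3 + 514.2 + 512.5 + 513.9 + 513.5 + 513.5 + 513.1) / 11 = 5650.8000 / 11 = 513.7091
CL = X̄̄ = 513.7091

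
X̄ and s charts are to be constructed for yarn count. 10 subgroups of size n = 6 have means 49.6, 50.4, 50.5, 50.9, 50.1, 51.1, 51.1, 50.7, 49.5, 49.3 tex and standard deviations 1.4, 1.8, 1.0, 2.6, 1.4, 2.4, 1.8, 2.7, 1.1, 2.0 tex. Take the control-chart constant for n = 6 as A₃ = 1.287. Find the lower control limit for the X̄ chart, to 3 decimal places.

47.978

X̄̄ = (49.6 + 50.4 + 50.5 + 50.9 + 50.1 + 51.1 + 51.1 + 50.7 + 49.5 + 49.3) / 10 = 50.3200
s̄ = (1.4 + 1.8 + 1.0 + 2.6 + 1.4 + 2.4 + 1.8 + 2.7 + 1.1 + 2.0) / 10 = 1.8200
LCL = X̄̄ − A₃·s̄ = 50.3200 − 1.287 × 1.8200 = 47.9777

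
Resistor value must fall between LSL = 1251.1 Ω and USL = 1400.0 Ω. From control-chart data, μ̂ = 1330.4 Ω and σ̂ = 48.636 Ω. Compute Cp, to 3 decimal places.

0.510

Cp = (USL − LSL) / (6σ̂) = (1400.0 − 1251.1) / (6 × 48.636) = 148.9000 / 291.8160 = 0.5103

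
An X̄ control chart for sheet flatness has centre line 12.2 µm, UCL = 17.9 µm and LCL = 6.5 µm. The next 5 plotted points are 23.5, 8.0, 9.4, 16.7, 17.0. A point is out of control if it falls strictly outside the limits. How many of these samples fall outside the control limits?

Compare each point to [6.5, 17.9]: sample 1 = 23.5 > UCL.

1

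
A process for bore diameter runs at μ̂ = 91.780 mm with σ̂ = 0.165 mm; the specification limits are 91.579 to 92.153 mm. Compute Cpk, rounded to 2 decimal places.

0.41

Cpu = (USL − μ̂) / (3σ̂) = (92.153 − 91.780) / (3 × 0.165) = 0.7535; Cpl = (μ̂ − LSL) / (3σ̂) = (91.780 − 91.579) / (3 × 0.165) = 0.4061; Cpk = min(Cpu, Cpl) = 0.4061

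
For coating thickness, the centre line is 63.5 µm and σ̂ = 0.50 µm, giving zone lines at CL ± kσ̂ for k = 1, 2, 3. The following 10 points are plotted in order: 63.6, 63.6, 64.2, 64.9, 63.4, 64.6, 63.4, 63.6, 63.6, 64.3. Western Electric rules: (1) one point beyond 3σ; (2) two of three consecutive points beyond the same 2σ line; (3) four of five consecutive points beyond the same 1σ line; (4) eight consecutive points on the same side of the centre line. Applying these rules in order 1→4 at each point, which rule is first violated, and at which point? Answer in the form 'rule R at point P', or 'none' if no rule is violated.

Zone of each point (C = within 1σ̂, B = 1σ̂–2σ̂, A = 2σ̂–3σ̂, * = beyond 3σ̂; sign = side of CL): 1:+C, 2:+C, 3:+B, 4:+A, 5:-C, 6:+A, 7:-C, 8:+C, 9:+C, 10:+B
Rule 2 (two of three consecutive points beyond the same 2σ limit) is satisfied at point 6.

rule 2 at point 6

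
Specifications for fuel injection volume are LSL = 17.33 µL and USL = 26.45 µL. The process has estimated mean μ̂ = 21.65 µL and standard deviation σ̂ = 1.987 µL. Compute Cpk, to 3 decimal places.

Cpu = (USL − μ̂) / (3σ̂) = (26.45 − 21.65) / (3 × 1.987) = 0.8052; Cpl = (μ̂ − LSL) / (3σ̂) = (21.65 − 17.33) / (3 × 1.987) = 0.7247; Cpk = min(Cpu, Cpl) = 0.7247

0.725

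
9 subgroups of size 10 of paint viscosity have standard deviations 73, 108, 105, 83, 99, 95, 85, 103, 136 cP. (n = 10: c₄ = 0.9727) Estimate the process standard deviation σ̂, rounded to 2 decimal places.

s̄ = (73 + 108 + 105 + 83 + 99 + 95 + 85 + 103 + 136) / 9 = 98.5556
σ̂ = s̄ / c₄ = 98.5556 / 0.9727 = 101.3216

101.32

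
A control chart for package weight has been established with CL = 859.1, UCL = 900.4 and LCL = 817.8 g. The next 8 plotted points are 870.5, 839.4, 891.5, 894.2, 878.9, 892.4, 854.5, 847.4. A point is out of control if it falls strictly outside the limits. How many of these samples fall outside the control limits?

All 8 points lie within [817.8, 900.4].

0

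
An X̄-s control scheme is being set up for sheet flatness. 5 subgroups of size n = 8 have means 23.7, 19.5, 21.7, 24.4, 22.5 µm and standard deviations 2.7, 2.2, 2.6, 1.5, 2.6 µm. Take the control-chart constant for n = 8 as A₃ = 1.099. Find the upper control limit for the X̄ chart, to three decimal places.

X̄̄ = (23.7 + 19.5 + 21.7 + 24.4 + 22.5) / 5 = 22.3600
s̄ = (2.7 + 2.2 + 2.6 + 1.5 + 2.6) / 5 = 2.3200
UCL = X̄̄ + A₃·s̄ = 22.3600 + 1.099 × 2.3200 = 24.9097

24.910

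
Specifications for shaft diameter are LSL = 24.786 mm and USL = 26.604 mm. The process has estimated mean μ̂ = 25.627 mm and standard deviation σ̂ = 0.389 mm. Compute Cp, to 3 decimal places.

0.779

Cp = (USL − LSL) / (6σ̂) = (26.604 − 24.786) / (6 × 0.389) = 1.8180 / 2.3340 = 0.7789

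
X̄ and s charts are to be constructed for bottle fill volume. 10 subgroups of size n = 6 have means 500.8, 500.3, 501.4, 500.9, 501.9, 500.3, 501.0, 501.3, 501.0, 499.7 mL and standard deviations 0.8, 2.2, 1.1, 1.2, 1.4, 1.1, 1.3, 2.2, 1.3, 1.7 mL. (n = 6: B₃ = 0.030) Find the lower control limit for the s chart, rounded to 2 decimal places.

0.04

s̄ = (0.8 + 2.2 + 1.1 + 1.2 + 1.4 + 1.1 + 1.3 + 2.2 + 1.3 + 1.7) / 10 = 1.4300
LCL_s = B₃·s̄ = 0.030 × 1.4300 = 0.0429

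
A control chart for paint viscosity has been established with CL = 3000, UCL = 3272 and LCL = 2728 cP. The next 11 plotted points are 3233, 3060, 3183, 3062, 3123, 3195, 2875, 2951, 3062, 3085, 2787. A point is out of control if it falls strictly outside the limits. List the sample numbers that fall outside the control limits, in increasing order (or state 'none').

none

All 11 points lie within [2728, 3272].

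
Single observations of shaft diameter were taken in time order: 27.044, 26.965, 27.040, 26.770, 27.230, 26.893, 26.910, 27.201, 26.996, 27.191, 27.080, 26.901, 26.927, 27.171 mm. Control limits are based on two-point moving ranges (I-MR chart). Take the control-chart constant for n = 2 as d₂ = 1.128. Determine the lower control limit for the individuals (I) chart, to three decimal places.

26.514

X̄ = (27.044 + 26.965 + 27.040 + 26.770 + 27.230 + 26.893 + 26.910 + 27.201 + 26.996 + 27.191 + 27.080 + 26.901 + 26.927 + 27.171) / 14 = 27.0228
Moving ranges: 0.079, 0.075, 0.270, 0.460, 0.337, 0.017, 0.291, 0.205, 0.195, 0.111, 0.179, 0.026, 0.244; M̄R̄ = 2.4890 / 13 = 0.1915
LCL = X̄ − 3·M̄R̄/d₂ = 27.0228 − 3 × 0.1915 / 1.128 = 26.5136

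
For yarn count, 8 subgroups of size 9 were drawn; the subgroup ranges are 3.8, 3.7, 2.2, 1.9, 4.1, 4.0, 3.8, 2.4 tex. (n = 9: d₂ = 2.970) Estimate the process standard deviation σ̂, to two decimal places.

1.09

R̄ = (3.8 + 3.7 + 2.2 + 1.9 + 4.1 + 4.0 + 3.8 + 2.4) / 8 = 3.2375
σ̂ = R̄ / d₂ = 3.2375 / 2.970 = 1.0901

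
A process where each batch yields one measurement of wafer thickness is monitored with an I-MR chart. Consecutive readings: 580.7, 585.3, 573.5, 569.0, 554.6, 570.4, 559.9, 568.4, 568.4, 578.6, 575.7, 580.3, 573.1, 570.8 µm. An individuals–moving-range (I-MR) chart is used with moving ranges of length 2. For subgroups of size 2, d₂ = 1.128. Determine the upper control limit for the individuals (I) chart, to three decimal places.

X̄ = (580.7 + 585.3 + 573.5 + 569.0 + 554.6 + 570.4 + 559.9 + 568.4 + 568.4 + 578.6 + 575.7 + 580.3 + 573.1 + 570.8) / 14 = 572.0500
Moving ranges: 4.6, 11.8, 4.5, 14.4, 15.8, 10.5, 8.5, 0.0, 10.2, 2.9, 4.6, 7.2, 2.3; M̄R̄ = 97.3000 / 13 = 7.4846
UCL = X̄ + 3·M̄R̄/d₂ = 572.0500 + 3 × 7.4846 / 1.128 = 591.9559

591.956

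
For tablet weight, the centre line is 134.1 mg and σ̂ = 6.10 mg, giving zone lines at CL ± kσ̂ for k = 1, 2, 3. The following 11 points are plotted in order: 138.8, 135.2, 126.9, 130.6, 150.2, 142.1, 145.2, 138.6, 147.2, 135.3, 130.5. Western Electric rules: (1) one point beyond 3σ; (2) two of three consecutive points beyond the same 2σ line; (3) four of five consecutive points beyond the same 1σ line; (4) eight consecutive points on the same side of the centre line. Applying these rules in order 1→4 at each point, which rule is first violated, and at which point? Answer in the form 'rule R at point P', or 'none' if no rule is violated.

Zone of each point (C = within 1σ̂, B = 1σ̂–2σ̂, A = 2σ̂–3σ̂, * = beyond 3σ̂; sign = side of CL): 1:+C, 2:+C, 3:-B, 4:-C, 5:+A, 6:+B, 7:+B, 8:+C, 9:+A, 10:+C, 11:-C
Rule 3 (four of five consecutive points beyond the same 1σ limit) is satisfied at point 9.

rule 3 at point 9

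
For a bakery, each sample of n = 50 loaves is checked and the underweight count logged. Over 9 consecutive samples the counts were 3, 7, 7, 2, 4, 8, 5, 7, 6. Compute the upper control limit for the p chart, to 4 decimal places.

0.2410

p̄ = Σdᵢ / (k·n) = 49 / (9 × 50) = 0.10889
UCL = p̄ + 3·√(p̄(1−p̄)/n) = 0.10889 + 3 × √(0.10889×0.89111/50) = 0.10889 + 3 × 0.04405 = 0.24105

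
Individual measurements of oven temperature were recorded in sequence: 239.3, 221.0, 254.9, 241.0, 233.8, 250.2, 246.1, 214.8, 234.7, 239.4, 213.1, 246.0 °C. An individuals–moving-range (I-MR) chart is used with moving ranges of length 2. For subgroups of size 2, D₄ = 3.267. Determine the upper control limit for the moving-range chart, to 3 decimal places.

62.043

Moving ranges: 18.3, 33.9, 13.9, 7.2, 16.4, 4.1, 31.3, 19.9, 4.7, 26.3, 32.9; M̄R̄ = 208.9000 / 11 = 18.9909
UCL_MR = D₄·M̄R̄ = 3.267 × 18.9909 = 62.0433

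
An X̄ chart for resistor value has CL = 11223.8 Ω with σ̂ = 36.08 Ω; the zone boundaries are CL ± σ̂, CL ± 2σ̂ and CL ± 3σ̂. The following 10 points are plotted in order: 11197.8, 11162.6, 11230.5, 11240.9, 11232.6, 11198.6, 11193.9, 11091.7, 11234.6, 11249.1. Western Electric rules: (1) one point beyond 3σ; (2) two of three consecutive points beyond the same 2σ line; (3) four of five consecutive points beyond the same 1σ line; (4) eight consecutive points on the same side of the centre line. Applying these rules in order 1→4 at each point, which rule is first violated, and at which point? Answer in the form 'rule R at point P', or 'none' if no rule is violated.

Zone of each point (C = within 1σ̂, B = 1σ̂–2σ̂, A = 2σ̂–3σ̂, * = beyond 3σ̂; sign = side of CL): 1:-C, 2:-B, 3:+C, 4:+C, 5:+C, 6:-C, 7:-C, 8:-*, 9:+C, 10:+C
Rule 1 (one point beyond the 3σ limits) is satisfied at point 8.

rule 1 at point 8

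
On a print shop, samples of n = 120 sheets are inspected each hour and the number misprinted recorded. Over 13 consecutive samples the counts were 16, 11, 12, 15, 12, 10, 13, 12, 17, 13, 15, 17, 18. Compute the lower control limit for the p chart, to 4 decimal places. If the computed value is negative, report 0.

0.0283

p̄ = Σdᵢ / (k·n) = 181 / (13 × 120) = 0.11603
LCL = p̄ − 3·√(p̄(1−p̄)/n) = 0.11603 − 3 × 0.02924 = 0.02832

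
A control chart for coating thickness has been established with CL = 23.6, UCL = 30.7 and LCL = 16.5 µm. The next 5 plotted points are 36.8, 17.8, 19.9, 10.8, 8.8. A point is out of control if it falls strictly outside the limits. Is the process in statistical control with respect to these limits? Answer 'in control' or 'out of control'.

Compare each point to [16.5, 30.7]: sample 1 = 36.8 > UCL; sample 4 = 10.8 < LCL; sample 5 = 8.8 < LCL.

out of control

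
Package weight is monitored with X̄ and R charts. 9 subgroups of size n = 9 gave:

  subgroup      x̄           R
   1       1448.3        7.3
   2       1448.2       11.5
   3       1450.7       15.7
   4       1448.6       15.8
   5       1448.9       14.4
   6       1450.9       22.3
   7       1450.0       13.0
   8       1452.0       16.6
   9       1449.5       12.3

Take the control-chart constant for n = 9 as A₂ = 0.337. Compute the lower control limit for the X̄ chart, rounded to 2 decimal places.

1444.85

X̄̄ = (1448.3 + 1448.2 + 1450.7 + 1448.6 + 1448.9 + 1450.9 + 1450.0 + 1452.0 + 1449.5) / 9 = 13047.1000 / 9 = 1449.6778
R̄ = (7.3 + 11.5 + 15.7 + 15.8 + 14.4 + 22.3 + 13.0 + 16.6 + 12.3) / 9 = 128.9000 / 9 = 14.3222
LCL = X̄̄ − A₂·R̄ = 1449.6778 − 0.337 × 14.3222 = 1444.8512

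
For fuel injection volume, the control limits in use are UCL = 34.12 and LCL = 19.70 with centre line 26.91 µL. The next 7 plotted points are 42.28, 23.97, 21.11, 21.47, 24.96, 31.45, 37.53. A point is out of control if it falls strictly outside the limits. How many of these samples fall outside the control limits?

2

Compare each point to [19.70, 34.12]: sample 1 = 42.28 > UCL; sample 7 = 37.53 > UCL.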